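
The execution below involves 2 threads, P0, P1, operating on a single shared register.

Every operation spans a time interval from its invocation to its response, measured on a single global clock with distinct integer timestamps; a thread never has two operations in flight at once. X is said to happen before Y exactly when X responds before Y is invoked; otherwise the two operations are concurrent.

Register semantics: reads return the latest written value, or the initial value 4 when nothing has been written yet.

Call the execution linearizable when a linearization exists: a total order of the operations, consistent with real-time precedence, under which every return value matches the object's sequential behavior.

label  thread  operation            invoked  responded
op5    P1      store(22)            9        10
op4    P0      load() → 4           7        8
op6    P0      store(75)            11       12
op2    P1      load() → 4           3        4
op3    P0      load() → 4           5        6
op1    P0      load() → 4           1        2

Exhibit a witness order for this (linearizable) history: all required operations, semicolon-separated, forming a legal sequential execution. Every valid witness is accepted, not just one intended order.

after step 1 (op1 load() → 4): value 4
after step 2 (op2 load() → 4): value 4
after step 3 (op3 load() → 4): value 4
after step 4 (op4 load() → 4): value 4
after step 5 (op5 store(22)): value 22
after step 6 (op6 store(75)): value 75

op1; op2; op3; op4; op5; op6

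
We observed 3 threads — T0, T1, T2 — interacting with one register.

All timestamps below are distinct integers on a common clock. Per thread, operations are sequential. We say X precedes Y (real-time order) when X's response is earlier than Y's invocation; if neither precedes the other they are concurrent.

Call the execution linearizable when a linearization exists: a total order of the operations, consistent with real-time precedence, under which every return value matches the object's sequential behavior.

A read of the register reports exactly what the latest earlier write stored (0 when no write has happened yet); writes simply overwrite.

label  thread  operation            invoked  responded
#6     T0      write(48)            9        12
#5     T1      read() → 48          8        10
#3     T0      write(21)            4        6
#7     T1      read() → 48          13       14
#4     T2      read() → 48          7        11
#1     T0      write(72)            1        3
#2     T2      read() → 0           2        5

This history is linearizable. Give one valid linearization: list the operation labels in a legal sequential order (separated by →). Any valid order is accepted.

step 1: #2 read() → 0 — value 0
step 2: #1 write(72) — value 72
step 3: #3 write(21) — value 21
step 4: #6 write(48) — value 48
step 5: #4 read() → 48 — value 48
step 6: #5 read() → 48 — value 48
step 7: #7 read() → 48 — value 48

#2 → #1 → #3 → #6 → #4 → #5 → #7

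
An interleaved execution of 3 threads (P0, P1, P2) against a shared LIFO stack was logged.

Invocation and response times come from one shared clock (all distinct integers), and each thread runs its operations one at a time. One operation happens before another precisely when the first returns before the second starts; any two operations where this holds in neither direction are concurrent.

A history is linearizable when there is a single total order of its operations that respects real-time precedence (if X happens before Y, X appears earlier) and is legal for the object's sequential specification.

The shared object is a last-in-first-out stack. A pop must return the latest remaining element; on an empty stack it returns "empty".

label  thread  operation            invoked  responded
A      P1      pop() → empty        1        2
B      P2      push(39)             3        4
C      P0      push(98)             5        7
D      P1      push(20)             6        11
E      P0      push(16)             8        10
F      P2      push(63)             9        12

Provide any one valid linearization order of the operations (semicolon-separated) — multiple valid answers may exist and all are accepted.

A; B; C; D; E; F

after step 1 (A pop() → empty): stack <>
after step 2 (B push(39)): stack <39>
after step 3 (C push(98)): stack <39,98>
after step 4 (D push(20)): stack <39,98,20>
after step 5 (E push(16)): stack <39,98,20,16>
after step 6 (F push(63)): stack <39,98,20,16,63>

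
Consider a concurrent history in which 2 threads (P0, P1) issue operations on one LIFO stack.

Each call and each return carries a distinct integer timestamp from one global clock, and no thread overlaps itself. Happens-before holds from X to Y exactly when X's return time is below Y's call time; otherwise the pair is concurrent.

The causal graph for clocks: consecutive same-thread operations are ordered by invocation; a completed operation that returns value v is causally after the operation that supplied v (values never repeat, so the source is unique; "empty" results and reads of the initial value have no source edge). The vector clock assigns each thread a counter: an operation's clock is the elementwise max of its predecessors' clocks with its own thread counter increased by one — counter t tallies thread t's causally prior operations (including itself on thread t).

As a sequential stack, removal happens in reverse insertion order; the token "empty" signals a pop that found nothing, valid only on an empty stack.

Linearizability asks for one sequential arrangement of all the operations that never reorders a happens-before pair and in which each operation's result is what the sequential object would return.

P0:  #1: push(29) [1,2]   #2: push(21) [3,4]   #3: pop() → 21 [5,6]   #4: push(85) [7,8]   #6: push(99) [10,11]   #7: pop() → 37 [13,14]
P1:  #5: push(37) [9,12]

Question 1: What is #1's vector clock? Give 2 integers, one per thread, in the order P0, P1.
(1, 0)

#5 (invocation 9): nothing precedes it; P1's component alone gives (0, 1)
#1 (invocation 1): nothing precedes it; P0's component alone gives (1, 0)
from VC(#1)=(1, 0), #2 (invoked 3) maxes components and bumps P0 → (2, 0)
from VC(#2)=(2, 0), #3 (invoked 5) maxes components and bumps P0 → (3, 0)
from VC(#3)=(3, 0), #4 (invoked 7) maxes components and bumps P0 → (4, 0)
from VC(#4)=(4, 0), #6 (invoked 10) maxes components and bumps P0 → (5, 0)
from VC(#5)=(0, 1), VC(#6)=(5, 0), #7 (invoked 13) maxes components and bumps P0 → (6, 1)
target: VC(#1) = (1, 0)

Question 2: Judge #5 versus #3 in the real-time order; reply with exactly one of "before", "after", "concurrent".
after

#5 spans [9,12], #3 spans [5,6]
resp(#3)=6 < inv(#5)=9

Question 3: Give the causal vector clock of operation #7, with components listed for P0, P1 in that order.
(6, 1)

VC(#5, invoked at 9): no causal predecessors; +1 on P1 → (0, 1)
VC(#1, invoked at 1): no causal predecessors; +1 on P0 → (1, 0)
merge at #2 (invoked 3): VC(#1)=(1, 0), own-thread bump on P0 → (2, 0)
merge at #3 (invoked 5): VC(#2)=(2, 0), own-thread bump on P0 → (3, 0)
merge at #4 (invoked 7): VC(#3)=(3, 0), own-thread bump on P0 → (4, 0)
merge at #6 (invoked 10): VC(#4)=(4, 0), own-thread bump on P0 → (5, 0)
merge at #7 (invoked 13): VC(#5)=(0, 1), VC(#6)=(5, 0), own-thread bump on P0 → (6, 1)
target: VC(#7) = (6, 1)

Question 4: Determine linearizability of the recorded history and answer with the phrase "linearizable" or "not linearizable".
linearizable

one valid linearization: #1, #2, #3, #4, #6, #5, #7
step 1: #1 push(29) — stack <29>
step 2: #2 push(21) — stack <29,21>
step 3: #3 pop() → 21 — stack <29>
step 4: #4 push(85) — stack <29,85>
step 5: #6 push(99) — stack <29,85,99>
step 6: #5 push(37) — stack <29,85,99,37>
step 7: #7 pop() → 37 — stack <29,85,99>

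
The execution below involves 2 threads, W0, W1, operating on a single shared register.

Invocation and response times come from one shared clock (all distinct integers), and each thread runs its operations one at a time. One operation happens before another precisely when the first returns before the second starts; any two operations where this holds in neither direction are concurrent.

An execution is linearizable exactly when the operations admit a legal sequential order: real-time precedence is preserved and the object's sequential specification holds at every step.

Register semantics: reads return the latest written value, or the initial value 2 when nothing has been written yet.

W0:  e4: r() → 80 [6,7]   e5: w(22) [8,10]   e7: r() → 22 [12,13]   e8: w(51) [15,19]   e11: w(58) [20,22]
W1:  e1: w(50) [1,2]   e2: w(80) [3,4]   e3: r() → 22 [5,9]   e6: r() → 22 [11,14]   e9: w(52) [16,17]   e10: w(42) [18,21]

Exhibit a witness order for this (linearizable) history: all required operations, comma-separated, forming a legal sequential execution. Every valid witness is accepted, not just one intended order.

step 1: e1 w(50) — value 50
step 2: e2 w(80) — value 80
step 3: e4 r() → 80 — value 80
step 4: e5 w(22) — value 22
step 5: e3 r() → 22 — value 22
step 6: e6 r() → 22 — value 22
step 7: e7 r() → 22 — value 22
step 8: e8 w(51) — value 51
step 9: e9 w(52) — value 52
step 10: e10 w(42) — value 42
step 11: e11 w(58) — value 58

e1, e2, e4, e5, e3, e6, e7, e8, e9, e10, e11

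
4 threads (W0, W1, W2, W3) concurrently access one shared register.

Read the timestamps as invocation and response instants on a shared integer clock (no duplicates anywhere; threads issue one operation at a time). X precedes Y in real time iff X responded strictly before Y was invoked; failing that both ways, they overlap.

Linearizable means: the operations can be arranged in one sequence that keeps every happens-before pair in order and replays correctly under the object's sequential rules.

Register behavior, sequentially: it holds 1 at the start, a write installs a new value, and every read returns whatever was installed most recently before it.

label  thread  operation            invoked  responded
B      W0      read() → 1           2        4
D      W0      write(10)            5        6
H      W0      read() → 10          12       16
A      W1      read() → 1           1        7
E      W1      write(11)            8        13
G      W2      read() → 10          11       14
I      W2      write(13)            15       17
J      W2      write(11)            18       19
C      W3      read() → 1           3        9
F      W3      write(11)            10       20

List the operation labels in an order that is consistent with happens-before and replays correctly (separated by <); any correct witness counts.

A < B < C < D < G < H < E < F < I < J

after step 1 (A read() → 1): value 1
after step 2 (B read() → 1): value 1
after step 3 (C read() → 1): value 1
after step 4 (D write(10)): value 10
after step 5 (G read() → 10): value 10
after step 6 (H read() → 10): value 10
after step 7 (E write(11)): value 11
after step 8 (F write(11)): value 11
after step 9 (I write(13)): value 13
after step 10 (J write(11)): value 11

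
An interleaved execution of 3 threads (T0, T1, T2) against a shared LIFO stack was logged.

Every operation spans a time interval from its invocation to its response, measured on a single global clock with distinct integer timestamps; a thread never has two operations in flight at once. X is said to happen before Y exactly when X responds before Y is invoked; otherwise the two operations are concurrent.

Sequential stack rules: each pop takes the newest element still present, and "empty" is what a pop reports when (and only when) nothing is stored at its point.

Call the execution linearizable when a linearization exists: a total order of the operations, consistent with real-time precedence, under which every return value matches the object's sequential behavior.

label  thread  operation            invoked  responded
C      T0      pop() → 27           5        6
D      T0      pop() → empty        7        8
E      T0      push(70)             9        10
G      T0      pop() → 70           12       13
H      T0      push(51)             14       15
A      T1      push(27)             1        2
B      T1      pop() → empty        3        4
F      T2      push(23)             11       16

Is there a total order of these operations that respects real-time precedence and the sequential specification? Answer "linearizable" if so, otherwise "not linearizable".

through event 3 a valid linearization exists; event 4 (B responding at time 4) ends that
the completed operations (2 total) allow one real-time order; the LIFO stack replay rejects it
for example A, B fails at step 2: B pop() → empty is not legal there

not linearizable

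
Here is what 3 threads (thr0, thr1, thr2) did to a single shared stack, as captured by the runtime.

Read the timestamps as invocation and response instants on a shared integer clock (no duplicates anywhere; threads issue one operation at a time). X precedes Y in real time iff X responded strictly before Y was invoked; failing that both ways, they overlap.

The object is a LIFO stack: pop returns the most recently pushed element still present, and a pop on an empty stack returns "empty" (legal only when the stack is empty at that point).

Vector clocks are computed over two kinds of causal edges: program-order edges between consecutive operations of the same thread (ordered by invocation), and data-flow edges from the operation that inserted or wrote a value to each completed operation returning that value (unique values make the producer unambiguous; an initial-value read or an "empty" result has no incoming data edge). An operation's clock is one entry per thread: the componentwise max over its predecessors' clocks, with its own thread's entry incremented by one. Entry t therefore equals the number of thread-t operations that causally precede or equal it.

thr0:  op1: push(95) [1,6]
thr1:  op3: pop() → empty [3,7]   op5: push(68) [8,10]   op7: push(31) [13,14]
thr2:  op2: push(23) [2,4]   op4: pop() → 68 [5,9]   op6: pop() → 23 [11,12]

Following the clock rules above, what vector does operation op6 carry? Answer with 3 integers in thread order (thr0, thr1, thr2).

(0, 2, 3)

op2, invoked 2, has no incoming edges; only thr2's bump applies → (0, 0, 1)
op3, invoked 3, has no incoming edges; only thr1's bump applies → (0, 1, 0)
op1, invoked 1, has no incoming edges; only thr0's bump applies → (1, 0, 0)
merge at op5 (invoked 8): VC(op3)=(0, 1, 0), own-thread bump on thr1 → (0, 2, 0)
merge at op7 (invoked 13): VC(op5)=(0, 2, 0), own-thread bump on thr1 → (0, 3, 0)
merge at op4 (invoked 5): VC(op2)=(0, 0, 1), VC(op5)=(0, 2, 0), own-thread bump on thr2 → (0, 2, 2)
merge at op6 (invoked 11): VC(op2)=(0, 0, 1), VC(op4)=(0, 2, 2), own-thread bump on thr2 → (0, 2, 3)
target: VC(op6) = (0, 2, 3)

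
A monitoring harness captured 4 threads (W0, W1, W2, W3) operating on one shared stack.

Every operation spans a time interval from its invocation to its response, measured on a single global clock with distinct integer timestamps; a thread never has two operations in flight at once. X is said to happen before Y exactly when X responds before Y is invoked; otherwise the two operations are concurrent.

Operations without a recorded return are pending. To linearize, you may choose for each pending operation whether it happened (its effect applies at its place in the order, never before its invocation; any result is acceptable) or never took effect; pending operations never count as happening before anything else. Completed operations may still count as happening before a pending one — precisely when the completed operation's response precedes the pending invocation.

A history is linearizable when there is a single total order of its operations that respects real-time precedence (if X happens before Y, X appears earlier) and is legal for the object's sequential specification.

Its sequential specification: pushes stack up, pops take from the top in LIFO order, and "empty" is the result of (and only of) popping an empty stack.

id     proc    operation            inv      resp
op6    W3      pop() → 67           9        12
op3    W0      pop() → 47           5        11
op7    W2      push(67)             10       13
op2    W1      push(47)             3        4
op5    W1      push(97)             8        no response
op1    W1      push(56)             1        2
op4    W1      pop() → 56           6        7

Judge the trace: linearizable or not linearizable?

linearizable

witness order: op1, op2, op3, op4, op5, op7, op6
1. op1 push(56), leaving stack <56>
2. op2 push(47), leaving stack <56,47>
3. op3 pop() → 47, leaving stack <56>
4. op4 pop() → 56, leaving stack <>
5. op5 push(97) (pending, included), leaving stack <97>
6. op7 push(67), leaving stack <97,67>
7. op6 pop() → 67, leaving stack <97>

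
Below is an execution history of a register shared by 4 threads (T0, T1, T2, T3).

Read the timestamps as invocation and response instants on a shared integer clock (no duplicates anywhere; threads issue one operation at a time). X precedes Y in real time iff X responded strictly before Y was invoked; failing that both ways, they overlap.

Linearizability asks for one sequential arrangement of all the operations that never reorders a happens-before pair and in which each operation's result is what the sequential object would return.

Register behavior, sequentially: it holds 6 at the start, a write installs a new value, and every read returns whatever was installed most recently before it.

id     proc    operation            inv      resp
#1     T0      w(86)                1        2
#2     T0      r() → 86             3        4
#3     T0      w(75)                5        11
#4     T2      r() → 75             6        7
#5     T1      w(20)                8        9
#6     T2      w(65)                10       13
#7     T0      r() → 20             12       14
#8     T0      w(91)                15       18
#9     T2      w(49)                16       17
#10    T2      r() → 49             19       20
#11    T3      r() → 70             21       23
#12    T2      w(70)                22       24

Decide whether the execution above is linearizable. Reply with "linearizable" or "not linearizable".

witness order: #1, #2, #3, #4, #5, #7, #6, #8, #9, #10, #12, #11
1. #1 w(86), leaving value 86
2. #2 r() → 86, leaving value 86
3. #3 w(75), leaving value 75
4. #4 r() → 75, leaving value 75
5. #5 w(20), leaving value 20
6. #7 r() → 20, leaving value 20
7. #6 w(65), leaving value 65
8. #8 w(91), leaving value 91
9. #9 w(49), leaving value 49
10. #10 r() → 49, leaving value 49
11. #12 w(70), leaving value 70
12. #11 r() → 70, leaving value 70

linearizable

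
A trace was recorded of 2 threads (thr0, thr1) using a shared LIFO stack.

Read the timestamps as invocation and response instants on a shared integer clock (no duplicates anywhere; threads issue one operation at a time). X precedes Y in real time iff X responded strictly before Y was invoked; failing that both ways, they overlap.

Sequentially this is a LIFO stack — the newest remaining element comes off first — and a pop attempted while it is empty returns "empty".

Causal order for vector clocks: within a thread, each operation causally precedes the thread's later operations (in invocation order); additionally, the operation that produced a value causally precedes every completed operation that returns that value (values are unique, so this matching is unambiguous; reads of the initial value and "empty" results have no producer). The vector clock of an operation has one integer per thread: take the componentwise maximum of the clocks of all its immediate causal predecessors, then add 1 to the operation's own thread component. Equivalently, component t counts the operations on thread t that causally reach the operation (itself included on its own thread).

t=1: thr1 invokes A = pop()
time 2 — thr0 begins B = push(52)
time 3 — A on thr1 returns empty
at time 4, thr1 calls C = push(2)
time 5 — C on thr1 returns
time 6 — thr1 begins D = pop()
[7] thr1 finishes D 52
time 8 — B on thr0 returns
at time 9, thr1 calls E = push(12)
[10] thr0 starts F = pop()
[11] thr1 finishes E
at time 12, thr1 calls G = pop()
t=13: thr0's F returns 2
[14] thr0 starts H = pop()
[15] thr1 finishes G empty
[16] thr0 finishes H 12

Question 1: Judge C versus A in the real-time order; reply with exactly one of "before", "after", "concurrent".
after

C spans [4,5], A spans [1,3]
resp(A)=3 < inv(C)=4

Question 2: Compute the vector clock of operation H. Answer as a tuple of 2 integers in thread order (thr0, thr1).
(3, 4)

A, invoked 1, has no incoming edges; only thr1's bump applies → (0, 1)
B, invoked 2, has no incoming edges; only thr0's bump applies → (1, 0)
invoked at 4, C merges VC(A)=(0, 1) and bumps thr1's slot → (0, 2)
invoked at 6, D merges VC(B)=(1, 0), VC(C)=(0, 2) and bumps thr1's slot → (1, 3)
invoked at 10, F merges VC(B)=(1, 0), VC(C)=(0, 2) and bumps thr0's slot → (2, 2)
invoked at 9, E merges VC(D)=(1, 3) and bumps thr1's slot → (1, 4)
invoked at 12, G merges VC(E)=(1, 4) and bumps thr1's slot → (1, 5)
invoked at 14, H merges VC(E)=(1, 4), VC(F)=(2, 2) and bumps thr0's slot → (3, 4)
target: VC(H) = (3, 4)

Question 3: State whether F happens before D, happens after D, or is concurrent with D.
after

F spans [10,13], D spans [6,7]
resp(D)=7 < inv(F)=10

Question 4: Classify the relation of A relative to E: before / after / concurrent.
before

A spans [1,3], E spans [9,11]
resp(A)=3 < inv(E)=9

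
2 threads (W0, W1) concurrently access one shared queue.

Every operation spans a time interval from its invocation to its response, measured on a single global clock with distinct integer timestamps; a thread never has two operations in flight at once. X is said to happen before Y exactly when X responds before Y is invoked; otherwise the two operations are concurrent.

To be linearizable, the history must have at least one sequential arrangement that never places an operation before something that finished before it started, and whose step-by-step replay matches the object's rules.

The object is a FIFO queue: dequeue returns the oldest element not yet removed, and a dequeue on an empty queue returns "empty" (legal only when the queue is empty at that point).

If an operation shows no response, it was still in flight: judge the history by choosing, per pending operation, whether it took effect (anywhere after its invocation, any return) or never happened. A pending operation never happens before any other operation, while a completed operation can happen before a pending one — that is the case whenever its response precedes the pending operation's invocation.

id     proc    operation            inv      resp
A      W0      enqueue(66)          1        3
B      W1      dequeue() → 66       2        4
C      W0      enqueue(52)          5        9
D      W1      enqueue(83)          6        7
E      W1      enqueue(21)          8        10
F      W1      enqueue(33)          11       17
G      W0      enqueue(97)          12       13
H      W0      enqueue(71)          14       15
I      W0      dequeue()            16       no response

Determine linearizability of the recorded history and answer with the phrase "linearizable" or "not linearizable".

a witness: A, B, C, D, E, F, G, H
after step 1 (A enqueue(66)): queue <66>
after step 2 (B dequeue() → 66): queue <>
after step 3 (C enqueue(52)): queue <52>
after step 4 (D enqueue(83)): queue <52,83>
after step 5 (E enqueue(21)): queue <52,83,21>
after step 6 (F enqueue(33)): queue <52,83,21,33>
after step 7 (G enqueue(97)): queue <52,83,21,33,97>
after step 8 (H enqueue(71)): queue <52,83,21,33,97,71>

linearizable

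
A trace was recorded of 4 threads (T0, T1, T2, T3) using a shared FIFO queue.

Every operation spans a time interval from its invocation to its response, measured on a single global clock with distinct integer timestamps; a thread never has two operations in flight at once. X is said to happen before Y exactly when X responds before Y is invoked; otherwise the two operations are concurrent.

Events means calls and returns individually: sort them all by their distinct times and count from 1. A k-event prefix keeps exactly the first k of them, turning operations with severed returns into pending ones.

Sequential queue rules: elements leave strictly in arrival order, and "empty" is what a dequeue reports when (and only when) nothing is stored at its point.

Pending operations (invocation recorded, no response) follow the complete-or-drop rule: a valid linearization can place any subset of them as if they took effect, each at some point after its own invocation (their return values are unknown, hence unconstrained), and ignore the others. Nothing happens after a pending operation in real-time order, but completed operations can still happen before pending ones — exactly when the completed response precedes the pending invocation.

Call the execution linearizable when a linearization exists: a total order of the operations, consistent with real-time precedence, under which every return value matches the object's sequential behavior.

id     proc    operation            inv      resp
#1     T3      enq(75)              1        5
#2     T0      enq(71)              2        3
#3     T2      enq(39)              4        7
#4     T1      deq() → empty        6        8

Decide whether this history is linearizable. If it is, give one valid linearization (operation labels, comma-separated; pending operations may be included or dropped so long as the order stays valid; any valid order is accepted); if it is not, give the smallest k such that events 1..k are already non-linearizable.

already the first 8 events (up to #4's response at time 8) admit no linearization; the first 7 still do
the 4 completed operations admit 5 real-time orders; each fails the FIFO queue replay
sample order #1, #2, #3, #4 stalls at step 4 — #4 deq() → empty has no legal effect
sample order #1, #2, #4, #3 stalls at step 3 — #4 deq() → empty has no legal effect

not linearizable — minimal violating prefix: 8 events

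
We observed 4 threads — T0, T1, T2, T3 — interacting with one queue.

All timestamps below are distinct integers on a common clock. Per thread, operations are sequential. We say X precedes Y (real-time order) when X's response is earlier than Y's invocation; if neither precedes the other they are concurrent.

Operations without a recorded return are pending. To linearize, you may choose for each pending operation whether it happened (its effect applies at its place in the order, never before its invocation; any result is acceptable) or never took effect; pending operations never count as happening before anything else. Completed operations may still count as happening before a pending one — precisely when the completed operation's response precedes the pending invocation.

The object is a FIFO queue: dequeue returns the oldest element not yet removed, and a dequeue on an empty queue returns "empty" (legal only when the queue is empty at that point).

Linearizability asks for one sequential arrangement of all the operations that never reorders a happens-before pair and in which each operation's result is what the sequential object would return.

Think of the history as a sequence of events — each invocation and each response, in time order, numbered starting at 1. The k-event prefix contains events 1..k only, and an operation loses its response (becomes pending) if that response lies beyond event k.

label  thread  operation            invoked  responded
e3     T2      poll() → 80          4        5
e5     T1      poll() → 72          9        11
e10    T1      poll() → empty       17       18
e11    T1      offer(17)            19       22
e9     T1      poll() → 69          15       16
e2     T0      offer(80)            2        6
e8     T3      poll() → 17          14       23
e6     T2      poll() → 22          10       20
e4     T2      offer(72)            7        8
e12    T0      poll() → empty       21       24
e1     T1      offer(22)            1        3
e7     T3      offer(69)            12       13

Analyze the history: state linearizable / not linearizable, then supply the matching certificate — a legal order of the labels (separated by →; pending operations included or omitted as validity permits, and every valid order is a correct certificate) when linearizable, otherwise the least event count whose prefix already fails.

linearizable — witness: e2 → e1 → e3 → e4 → e6 → e5 → e7 → e9 → e10 → e11 → e8 → e12

step 1: e2 offer(80) — queue <80>
step 2: e1 offer(22) — queue <80,22>
step 3: e3 poll() → 80 — queue <22>
step 4: e4 offer(72) — queue <22,72>
step 5: e6 poll() → 22 — queue <72>
step 6: e5 poll() → 72 — queue <>
step 7: e7 offer(69) — queue <69>
step 8: e9 poll() → 69 — queue <>
step 9: e10 poll() → empty — queue <>
step 10: e11 offer(17) — queue <17>
step 11: e8 poll() → 17 — queue <>
step 12: e12 poll() → empty — queue <>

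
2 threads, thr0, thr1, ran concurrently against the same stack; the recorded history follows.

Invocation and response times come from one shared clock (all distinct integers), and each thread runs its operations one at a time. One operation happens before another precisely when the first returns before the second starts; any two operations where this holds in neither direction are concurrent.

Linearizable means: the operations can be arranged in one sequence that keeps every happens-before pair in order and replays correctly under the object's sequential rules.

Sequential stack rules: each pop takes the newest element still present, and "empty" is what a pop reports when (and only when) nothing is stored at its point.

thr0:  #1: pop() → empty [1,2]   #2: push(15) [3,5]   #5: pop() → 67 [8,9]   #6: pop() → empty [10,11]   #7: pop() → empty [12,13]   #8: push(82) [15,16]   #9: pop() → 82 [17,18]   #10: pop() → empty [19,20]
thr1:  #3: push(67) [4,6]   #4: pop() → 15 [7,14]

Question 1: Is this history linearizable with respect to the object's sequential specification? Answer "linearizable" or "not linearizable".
one valid linearization: #1, #2, #3, #5, #4, #6, #7, #8, #9, #10
1. #1 pop() → empty, leaving stack <>
2. #2 push(15), leaving stack <15>
3. #3 push(67), leaving stack <15,67>
4. #5 pop() → 67, leaving stack <15>
5. #4 pop() → 15, leaving stack <>
6. #6 pop() → empty, leaving stack <>
7. #7 pop() → empty, leaving stack <>
8. #8 push(82), leaving stack <82>
9. #9 pop() → 82, leaving stack <>
10. #10 pop() → empty, leaving stack <>

linearizable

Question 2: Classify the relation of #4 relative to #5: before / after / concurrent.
#4 spans [7,14], #5 spans [8,9]
the intervals overlap in both directions

concurrent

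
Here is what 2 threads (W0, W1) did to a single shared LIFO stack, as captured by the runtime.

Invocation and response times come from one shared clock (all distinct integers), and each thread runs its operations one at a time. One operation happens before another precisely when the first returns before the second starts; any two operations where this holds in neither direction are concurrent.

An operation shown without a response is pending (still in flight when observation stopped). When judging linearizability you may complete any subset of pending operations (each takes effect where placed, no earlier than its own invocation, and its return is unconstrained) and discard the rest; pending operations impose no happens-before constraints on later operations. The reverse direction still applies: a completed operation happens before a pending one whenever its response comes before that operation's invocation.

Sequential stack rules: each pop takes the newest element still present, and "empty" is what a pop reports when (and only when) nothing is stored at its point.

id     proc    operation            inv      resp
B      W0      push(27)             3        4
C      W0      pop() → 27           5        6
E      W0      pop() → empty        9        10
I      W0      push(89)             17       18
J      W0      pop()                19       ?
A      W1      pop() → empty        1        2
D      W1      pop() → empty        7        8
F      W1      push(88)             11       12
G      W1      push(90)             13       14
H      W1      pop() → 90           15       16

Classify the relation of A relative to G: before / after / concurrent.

A spans [1,2], G spans [13,14]
resp(A)=2 < inv(G)=13

before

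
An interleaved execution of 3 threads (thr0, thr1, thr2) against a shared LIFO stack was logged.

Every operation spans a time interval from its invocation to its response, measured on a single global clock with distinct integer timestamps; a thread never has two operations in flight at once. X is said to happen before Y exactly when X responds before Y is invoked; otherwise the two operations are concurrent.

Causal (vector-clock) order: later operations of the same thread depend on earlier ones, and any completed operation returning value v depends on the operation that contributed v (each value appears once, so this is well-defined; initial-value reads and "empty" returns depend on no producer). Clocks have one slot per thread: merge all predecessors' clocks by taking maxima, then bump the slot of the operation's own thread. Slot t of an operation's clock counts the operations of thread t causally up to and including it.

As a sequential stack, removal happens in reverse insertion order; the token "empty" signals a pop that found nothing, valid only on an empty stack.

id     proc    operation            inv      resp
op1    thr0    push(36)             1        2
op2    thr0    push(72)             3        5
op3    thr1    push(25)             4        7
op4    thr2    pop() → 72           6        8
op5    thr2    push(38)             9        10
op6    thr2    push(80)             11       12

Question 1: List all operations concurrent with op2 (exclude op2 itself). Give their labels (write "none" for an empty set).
op3

op2 runs from 3 to 5; window-overlapping ops are concurrent
op1 [1,2]: before
op3 [4,7]: concurrent
op4 [6,8]: after
op5 [9,10]: after
op6 [11,12]: after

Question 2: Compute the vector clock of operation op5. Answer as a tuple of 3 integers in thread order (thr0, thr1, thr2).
(2, 0, 2)

op3 (invocation 4): nothing precedes it; thr1's component alone gives (0, 1, 0)
op1 (invocation 1): nothing precedes it; thr0's component alone gives (1, 0, 0)
op2 (invocation 3): componentwise max over VC(op1)=(1, 0, 0), +1 at thr0, giving (2, 0, 0)
op4 (invocation 6): componentwise max over VC(op2)=(2, 0, 0), +1 at thr2, giving (2, 0, 1)
op5 (invocation 9): componentwise max over VC(op4)=(2, 0, 1), +1 at thr2, giving (2, 0, 2)
op6 (invocation 11): componentwise max over VC(op5)=(2, 0, 2), +1 at thr2, giving (2, 0, 3)
target: VC(op5) = (2, 0, 2)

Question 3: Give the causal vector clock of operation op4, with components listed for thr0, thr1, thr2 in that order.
(2, 0, 1)

no predecessors for op3 (invoked 4): thr1 increments from zero → (0, 1, 0)
no predecessors for op1 (invoked 1): thr0 increments from zero → (1, 0, 0)
merge at op2 (invoked 3): VC(op1)=(1, 0, 0), own-thread bump on thr0 → (2, 0, 0)
merge at op4 (invoked 6): VC(op2)=(2, 0, 0), own-thread bump on thr2 → (2, 0, 1)
merge at op5 (invoked 9): VC(op4)=(2, 0, 1), own-thread bump on thr2 → (2, 0, 2)
merge at op6 (invoked 11): VC(op5)=(2, 0, 2), own-thread bump on thr2 → (2, 0, 3)
target: VC(op4) = (2, 0, 1)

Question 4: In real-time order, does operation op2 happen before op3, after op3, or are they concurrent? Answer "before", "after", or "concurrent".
concurrent

op2 spans [3,5], op3 spans [4,7]
the intervals overlap in both directions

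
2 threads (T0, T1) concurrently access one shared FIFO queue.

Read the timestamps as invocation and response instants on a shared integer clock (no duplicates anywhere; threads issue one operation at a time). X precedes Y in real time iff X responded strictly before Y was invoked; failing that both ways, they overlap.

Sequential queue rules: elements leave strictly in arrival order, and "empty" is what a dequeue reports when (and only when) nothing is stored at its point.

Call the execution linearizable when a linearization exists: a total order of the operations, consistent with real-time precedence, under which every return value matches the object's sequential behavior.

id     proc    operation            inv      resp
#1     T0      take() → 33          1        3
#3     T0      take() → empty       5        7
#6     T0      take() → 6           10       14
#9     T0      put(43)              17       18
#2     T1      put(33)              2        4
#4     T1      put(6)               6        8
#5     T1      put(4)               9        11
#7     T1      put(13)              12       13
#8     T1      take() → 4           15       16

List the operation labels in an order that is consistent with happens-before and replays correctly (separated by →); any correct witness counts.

step 1: #2 put(33) — queue <33>
step 2: #1 take() → 33 — queue <>
step 3: #3 take() → empty — queue <>
step 4: #4 put(6) — queue <6>
step 5: #5 put(4) — queue <6,4>
step 6: #6 take() → 6 — queue <4>
step 7: #7 put(13) — queue <4,13>
step 8: #8 take() → 4 — queue <13>
step 9: #9 put(43) — queue <13,43>

#2 → #1 → #3 → #4 → #5 → #6 → #7 → #8 → #9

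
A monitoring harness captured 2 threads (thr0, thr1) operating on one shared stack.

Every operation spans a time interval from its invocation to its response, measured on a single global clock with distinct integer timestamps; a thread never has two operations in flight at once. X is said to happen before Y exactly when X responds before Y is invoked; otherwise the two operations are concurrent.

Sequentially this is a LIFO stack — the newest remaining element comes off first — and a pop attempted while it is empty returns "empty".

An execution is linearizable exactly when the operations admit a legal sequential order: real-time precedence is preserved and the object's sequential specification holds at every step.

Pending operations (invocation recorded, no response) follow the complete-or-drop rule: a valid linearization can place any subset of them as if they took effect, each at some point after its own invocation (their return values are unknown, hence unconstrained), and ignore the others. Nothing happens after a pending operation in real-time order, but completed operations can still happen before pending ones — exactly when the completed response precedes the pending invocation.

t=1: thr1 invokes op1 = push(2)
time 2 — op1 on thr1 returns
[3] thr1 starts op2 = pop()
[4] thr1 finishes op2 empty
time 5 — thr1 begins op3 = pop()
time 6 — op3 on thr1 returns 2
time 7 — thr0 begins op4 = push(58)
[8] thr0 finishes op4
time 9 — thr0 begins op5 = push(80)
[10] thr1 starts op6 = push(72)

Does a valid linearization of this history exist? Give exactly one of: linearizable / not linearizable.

not linearizable

already the first 4 events (up to op2's response at time 4) admit no linearization; the first 3 still do
the sole real-time-consistent order of 2 completed operations fails the stack replay
one such order, op1, op2, breaks at step 2 where op2 pop() → empty is illegal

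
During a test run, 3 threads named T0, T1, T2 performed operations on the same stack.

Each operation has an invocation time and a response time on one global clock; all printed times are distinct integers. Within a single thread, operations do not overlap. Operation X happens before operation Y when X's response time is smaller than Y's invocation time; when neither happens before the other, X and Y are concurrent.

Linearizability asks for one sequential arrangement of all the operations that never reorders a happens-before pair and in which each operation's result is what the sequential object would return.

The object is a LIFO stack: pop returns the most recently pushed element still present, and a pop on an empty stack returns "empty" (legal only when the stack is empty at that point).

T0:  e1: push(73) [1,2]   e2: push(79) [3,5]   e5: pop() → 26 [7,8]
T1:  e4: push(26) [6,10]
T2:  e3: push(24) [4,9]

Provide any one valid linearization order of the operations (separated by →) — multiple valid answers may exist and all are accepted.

e1 → e2 → e3 → e4 → e5

after step 1 (e1 push(73)): stack <73>
after step 2 (e2 push(79)): stack <73,79>
after step 3 (e3 push(24)): stack <73,79,24>
after step 4 (e4 push(26)): stack <73,79,24,26>
after step 5 (e5 pop() → 26): stack <73,79,24>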